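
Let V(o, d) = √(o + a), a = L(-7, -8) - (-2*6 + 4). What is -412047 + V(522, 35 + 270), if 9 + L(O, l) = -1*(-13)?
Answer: -412047 + √534 ≈ -4.1202e+5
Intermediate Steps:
L(O, l) = 4 (L(O, l) = -9 - 1*(-13) = -9 + 13 = 4)
a = 12 (a = 4 - (-2*6 + 4) = 4 - (-12 + 4) = 4 - 1*(-8) = 4 + 8 = 12)
V(o, d) = √(12 + o) (V(o, d) = √(o + 12) = √(12 + o))
-412047 + V(522, 35 + 270) = -412047 + √(12 + 522) = -412047 + √534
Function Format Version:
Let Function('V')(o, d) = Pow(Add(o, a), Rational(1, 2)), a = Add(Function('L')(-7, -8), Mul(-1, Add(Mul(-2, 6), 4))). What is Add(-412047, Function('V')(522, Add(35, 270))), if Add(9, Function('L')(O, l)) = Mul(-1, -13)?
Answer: Add(-412047, Pow(534, Rational(1, 2))) ≈ -4.1202e+5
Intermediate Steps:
Function('L')(O, l) = 4 (Function('L')(O, l) = Add(-9, Mul(-1, -13)) = Add(-9, 13) = 4)
a = 12 (a = Add(4, Mul(-1, Add(Mul(-2, 6), 4))) = Add(4, Mul(-1, Add(-12, 4))) = Add(4, Mul(-1, -8)) = Add(4, 8) = 12)
Function('V')(o, d) = Pow(Add(12, o), Rational(1, 2)) (Function('V')(o, d) = Pow(Add(o, 12), Rational(1, 2)) = Pow(Add(12, o), Rational(1, 2)))
Add(-412047, Function('V')(522, Add(35, 270))) = Add(-412047, Pow(Add(12, 522), Rational(1, 2))) = Add(-412047, Pow(534, Rational(1, 2)))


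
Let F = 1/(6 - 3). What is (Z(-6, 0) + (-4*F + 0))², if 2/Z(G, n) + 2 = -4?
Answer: 25/9 ≈ 2.7778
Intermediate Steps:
Z(G, n) = -⅓ (Z(G, n) = 2/(-2 - 4) = 2/(-6) = 2*(-⅙) = -⅓)
F = ⅓ (F = 1/3 = ⅓ ≈ 0.33333)
(Z(-6, 0) + (-4*F + 0))² = (-⅓ + (-4*⅓ + 0))² = (-⅓ + (-4/3 + 0))² = (-⅓ - 4/3)² = (-5/3)² = 25/9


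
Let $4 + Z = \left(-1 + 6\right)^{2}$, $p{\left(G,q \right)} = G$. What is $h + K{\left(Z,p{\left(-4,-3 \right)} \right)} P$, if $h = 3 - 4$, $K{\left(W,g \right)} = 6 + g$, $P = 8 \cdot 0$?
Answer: $-1$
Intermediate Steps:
$Z = 21$ ($Z = -4 + \left(-1 + 6\right)^{2} = -4 + 5^{2} = -4 + 25 = 21$)
$P = 0$
$h = -1$ ($h = 3 - 4 = -1$)
$h + K{\left(Z,p{\left(-4,-3 \right)} \right)} P = -1 + \left(6 - 4\right) 0 = -1 + 2 \cdot 0 = -1 + 0 = -1$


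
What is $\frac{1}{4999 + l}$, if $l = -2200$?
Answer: $\frac{1}{2799} \approx 0.00035727$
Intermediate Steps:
$\frac{1}{4999 + l} = \frac{1}{4999 - 2200} = \frac{1}{2799}$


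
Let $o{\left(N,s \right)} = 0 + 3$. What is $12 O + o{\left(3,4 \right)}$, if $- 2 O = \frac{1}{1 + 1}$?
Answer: $0$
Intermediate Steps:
$O = - \frac{1}{4}$ ($O = - \frac{1}{2 \left(1 + 1\right)} = - \frac{1}{2 \cdot 2} = \left(- \frac{1}{2}\right) \frac{1}{2} = - \frac{1}{4} \approx -0.25$)
$o{\left(N,s \right)} = 3$
$12 O + o{\left(3,4 \right)} = 12 \left(- \frac{1}{4}\right) + 3 = -3 + 3 = 0$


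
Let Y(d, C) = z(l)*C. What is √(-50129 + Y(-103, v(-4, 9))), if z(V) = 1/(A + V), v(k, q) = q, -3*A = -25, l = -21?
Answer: 23*I*√136838/38 ≈ 223.9*I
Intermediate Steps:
A = 25/3 (A = -⅓*(-25) = 25/3 ≈ 8.3333)
z(V) = 1/(25/3 + V)
Y(d, C) = -3*C/38 (Y(d, C) = (3/(25 + 3*(-21)))*C = (3/(25 - 63))*C = (3/(-38))*C = (3*(-1/38))*C = -3*C/38)
√(-50129 + Y(-103, v(-4, 9))) = √(-50129 - 3/38*9) = √(-50129 - 27/38) = √(-1904929/38) = 23*I*√136838/38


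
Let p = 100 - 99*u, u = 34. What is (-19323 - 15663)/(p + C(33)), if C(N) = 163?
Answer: 34986/3103 ≈ 11.275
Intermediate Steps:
p = -3266 (p = 100 - 99*34 = 100 - 3366 = -3266)
(-19323 - 15663)/(p + C(33)) = (-19323 - 15663)/(-3266 + 163) = -34986/(-3103) = -34986*(-1/3103) = 34986/3103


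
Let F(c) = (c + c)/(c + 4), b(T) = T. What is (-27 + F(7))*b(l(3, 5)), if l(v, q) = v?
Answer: -849/11 ≈ -77.182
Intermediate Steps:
F(c) = 2*c/(4 + c) (F(c) = (2*c)/(4 + c) = 2*c/(4 + c))
(-27 + F(7))*b(l(3, 5)) = (-27 + 2*7/(4 + 7))*3 = (-27 + 2*7/11)*3 = (-27 + 2*7*(1/11))*3 = (-27 + 14/11)*3 = -283/11*3 = -849/11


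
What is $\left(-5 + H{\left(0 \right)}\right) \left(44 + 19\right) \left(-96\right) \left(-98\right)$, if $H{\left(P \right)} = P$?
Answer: $-2963520$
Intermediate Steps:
$\left(-5 + H{\left(0 \right)}\right) \left(44 + 19\right) \left(-96\right) \left(-98\right) = \left(-5 + 0\right) \left(44 + 19\right) \left(-96\right) \left(-98\right) = \left(-5\right) 63 \left(-96\right) \left(-98\right) = \left(-315\right) \left(-96\right) \left(-98\right) = 30240 \left(-98\right) = -2963520$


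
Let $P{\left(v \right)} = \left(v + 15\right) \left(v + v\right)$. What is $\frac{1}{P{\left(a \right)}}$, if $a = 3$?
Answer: $\frac{1}{108} \approx 0.0092593$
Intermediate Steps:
$P{\left(v \right)} = 2 v \left(15 + v\right)$ ($P{\left(v \right)} = \left(15 + v\right) 2 v = 2 v \left(15 + v\right)$)
$\frac{1}{P{\left(a \right)}} = \frac{1}{2 \cdot 3 \left(15 + 3\right)} = \frac{1}{2 \cdot 3 \cdot 18} = \frac{1}{108}$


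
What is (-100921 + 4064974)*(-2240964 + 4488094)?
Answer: 8907742417890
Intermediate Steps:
(-100921 + 4064974)*(-2240964 + 4488094) = 3964053*2247130 = 8907742417890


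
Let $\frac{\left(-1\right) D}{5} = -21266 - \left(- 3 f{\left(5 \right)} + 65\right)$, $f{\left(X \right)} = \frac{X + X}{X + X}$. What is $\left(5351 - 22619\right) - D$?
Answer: $-123908$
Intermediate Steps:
$f{\left(X \right)} = 1$ ($f{\left(X \right)} = \frac{2 X}{2 X} = 2 X \frac{1}{2 X} = 1$)
$D = 106640$ ($D = - 5 \left(-21266 - \left(\left(-3\right) 1 + 65\right)\right) = - 5 \left(-21266 - \left(-3 + 65\right)\right) = - 5 \left(-21266 - 62\right) = \left(-5\right) \left(-21328\right) = 106640$)
$\left(5351 - 22619\right) - D = \left(5351 - 22619\right) - 106640 = -17268 - 106640 = -123908$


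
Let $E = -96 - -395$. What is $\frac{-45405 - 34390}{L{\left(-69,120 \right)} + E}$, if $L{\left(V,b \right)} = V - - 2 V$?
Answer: $- \frac{79795}{92} \approx -867.34$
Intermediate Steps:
$L{\left(V,b \right)} = 3 V$ ($L{\left(V,b \right)} = V + 2 V = 3 V$)
$E = 299$ ($E = -96 + 395 = 299$)
$\frac{-45405 - 34390}{L{\left(-69,120 \right)} + E} = \frac{-45405 - 34390}{3 \left(-69\right) + 299} = - \frac{79795}{-207 + 299} = - \frac{79795}{92}$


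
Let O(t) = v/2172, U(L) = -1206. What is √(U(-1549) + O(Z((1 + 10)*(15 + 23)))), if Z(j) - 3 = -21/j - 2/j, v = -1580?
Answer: I*√355802379/543 ≈ 34.738*I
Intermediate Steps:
Z(j) = 3 - 23/j (Z(j) = 3 + (-21/j - 2/j) = 3 - 23/j)
O(t) = -395/543 (O(t) = -1580/2172 = -1580*1/2172 = -395/543)
√(U(-1549) + O(Z((1 + 10)*(15 + 23)))) = √(-1206 - 395/543) = √(-655253/543) = I*√355802379/543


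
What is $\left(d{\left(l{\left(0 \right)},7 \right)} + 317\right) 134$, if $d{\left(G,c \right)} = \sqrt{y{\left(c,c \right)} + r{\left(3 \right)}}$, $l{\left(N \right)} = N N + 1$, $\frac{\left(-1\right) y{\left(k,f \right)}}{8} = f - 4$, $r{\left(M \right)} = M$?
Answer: $42478 + 134 i \sqrt{21} \approx 42478.0 + 614.07 i$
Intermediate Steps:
$y{\left(k,f \right)} = 32 - 8 f$ ($y{\left(k,f \right)} = - 8 \left(f - 4\right) = - 8 \left(-4 + f\right) = 32 - 8 f$)
$l{\left(N \right)} = 1 + N^{2}$ ($l{\left(N \right)} = N^{2} + 1 = 1 + N^{2}$)
$d{\left(G,c \right)} = \sqrt{35 - 8 c}$ ($d{\left(G,c \right)} = \sqrt{\left(32 - 8 c\right) + 3} = \sqrt{35 - 8 c}$)
$\left(d{\left(l{\left(0 \right)},7 \right)} + 317\right) 134 = \left(\sqrt{35 - 56} + 317\right) 134 = \left(\sqrt{-21} + 317\right) 134 = \left(i \sqrt{21} + 317\right) 134 = \left(317 + i \sqrt{21}\right) 134 = 42478 + 134 i \sqrt{21}$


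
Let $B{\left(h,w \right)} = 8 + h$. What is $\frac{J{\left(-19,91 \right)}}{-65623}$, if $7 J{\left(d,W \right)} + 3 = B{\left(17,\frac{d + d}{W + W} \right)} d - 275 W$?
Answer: $\frac{25503}{459361} \approx 0.055518$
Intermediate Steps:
$J{\left(d,W \right)} = - \frac{3}{7} - \frac{275 W}{7} + \frac{25 d}{7}$ ($J{\left(d,W \right)} = - \frac{3}{7} + \frac{\left(8 + 17\right) d - 275 W}{7} = - \frac{3}{7} + \frac{25 d - 275 W}{7} = - \frac{3}{7} + \frac{- 275 W + 25 d}{7} = - \frac{3}{7} - \left(- \frac{25 d}{7} + \frac{275 W}{7}\right) = - \frac{3}{7} - \frac{275 W}{7} + \frac{25 d}{7}$)
$\frac{J{\left(-19,91 \right)}}{-65623} = \frac{- \frac{3}{7} - 3575 + \frac{25}{7} \left(-19\right)}{-65623} = \left(- \frac{3}{7} - 3575 - \frac{475}{7}\right) \left(- \frac{1}{65623}\right) = \left(- \frac{25503}{7}\right) \left(- \frac{1}{65623}\right) = \frac{25503}{459361}$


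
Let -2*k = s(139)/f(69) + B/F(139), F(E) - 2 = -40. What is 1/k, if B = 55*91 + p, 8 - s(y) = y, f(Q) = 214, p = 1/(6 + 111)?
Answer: 951444/62948915 ≈ 0.015115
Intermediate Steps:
p = 1/117 ≈ 0.0085470
F(E) = -38 (F(E) = 2 - 40 = -38)
s(y) = 8 - y
B = 585586/117 (B = 55*91 + 1/117 = 5005 + 1/117 = 585586/117 ≈ 5005.0)
k = 62948915/951444 (k = -((8 - 1*139)/214 + (585586/117)/(-38))/2 = -((8 - 139)*(1/214) + (585586/117)*(-1/38))/2 = -(-131*1/214 - 292793/2223)/2 = -(-131/214 - 292793/2223)/2 = -1/2*(-62948915/475722) = 62948915/951444 ≈ 66.161)
1/k = 1/(62948915/951444) = 951444/62948915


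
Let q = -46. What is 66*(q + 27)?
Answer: -1254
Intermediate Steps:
66*(q + 27) = 66*(-46 + 27) = 66*(-19) = -1254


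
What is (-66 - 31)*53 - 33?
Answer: -5174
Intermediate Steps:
(-66 - 31)*53 - 33 = -97*53 - 33 = -5141 - 33 = -5174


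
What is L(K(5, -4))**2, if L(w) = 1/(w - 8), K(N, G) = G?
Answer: 1/144 ≈ 0.0069444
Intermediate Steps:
L(w) = 1/(-8 + w)
L(K(5, -4))**2 = (1/(-8 - 4))**2 = (1/(-12))**2 = (-1/12)**2 = 1/144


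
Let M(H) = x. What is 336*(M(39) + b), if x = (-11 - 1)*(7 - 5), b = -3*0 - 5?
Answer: -9744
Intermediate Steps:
b = -5 (b = 0 - 5 = -5)
x = -24 (x = -12*2 = -24)
M(H) = -24
336*(M(39) + b) = 336*(-24 - 5) = 336*(-29) = -9744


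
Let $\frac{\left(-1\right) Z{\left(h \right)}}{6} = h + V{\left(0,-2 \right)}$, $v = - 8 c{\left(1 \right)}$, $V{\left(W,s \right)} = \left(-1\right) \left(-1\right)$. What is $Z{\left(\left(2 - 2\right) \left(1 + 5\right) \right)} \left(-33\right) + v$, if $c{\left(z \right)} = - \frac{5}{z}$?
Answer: $238$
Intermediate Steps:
$V{\left(W,s \right)} = 1$
$v = 40$ ($v = - 8 \left(- \frac{5}{1}\right) = - 8 \left(\left(-5\right) 1\right) = \left(-8\right) \left(-5\right) = 40$)
$Z{\left(h \right)} = -6 - 6 h$ ($Z{\left(h \right)} = - 6 \left(h + 1\right) = - 6 \left(1 + h\right) = -6 - 6 h$)
$Z{\left(\left(2 - 2\right) \left(1 + 5\right) \right)} \left(-33\right) + v = \left(-6 - 6 \left(2 - 2\right) \left(1 + 5\right)\right) \left(-33\right) + 40 = \left(-6 - 6 \cdot 0 \cdot 6\right) \left(-33\right) + 40 = \left(-6 - 0\right) \left(-33\right) + 40 = \left(-6 + 0\right) \left(-33\right) + 40 = \left(-6\right) \left(-33\right) + 40 = 198 + 40 = 238$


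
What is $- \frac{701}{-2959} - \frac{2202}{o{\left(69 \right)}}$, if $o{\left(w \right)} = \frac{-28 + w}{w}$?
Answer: $- \frac{449555801}{121319} \approx -3705.6$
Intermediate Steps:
$o{\left(w \right)} = \frac{-28 + w}{w}$
$- \frac{701}{-2959} - \frac{2202}{o{\left(69 \right)}} = - \frac{701}{-2959} - \frac{2202}{\frac{1}{69} \left(-28 + 69\right)} = \left(-701\right) \left(- \frac{1}{2959}\right) - \frac{2202}{\frac{1}{69} \cdot 41} = \frac{701}{2959} - \frac{2202}{\frac{41}{69}} = \frac{701}{2959} - \frac{151938}{41} = - \frac{449555801}{121319}$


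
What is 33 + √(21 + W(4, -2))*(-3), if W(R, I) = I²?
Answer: 18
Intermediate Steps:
33 + √(21 + W(4, -2))*(-3) = 33 + √(21 + (-2)²)*(-3) = 33 + √(21 + 4)*(-3) = 33 + √25*(-3) = 33 + 5*(-3) = 33 - 15 = 18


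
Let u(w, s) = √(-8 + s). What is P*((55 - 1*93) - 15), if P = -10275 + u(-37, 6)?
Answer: 544575 - 53*I*√2 ≈ 5.4458e+5 - 74.953*I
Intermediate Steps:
P = -10275 + I*√2 (P = -10275 + √(-8 + 6) = -10275 + √(-2) = -10275 + I*√2 ≈ -10275.0 + 1.4142*I)
P*((55 - 1*93) - 15) = (-10275 + I*√2)*((55 - 1*93) - 15) = (-10275 + I*√2)*((55 - 93) - 15) = (-10275 + I*√2)*(-38 - 15) = (-10275 + I*√2)*(-53) = 544575 - 53*I*√2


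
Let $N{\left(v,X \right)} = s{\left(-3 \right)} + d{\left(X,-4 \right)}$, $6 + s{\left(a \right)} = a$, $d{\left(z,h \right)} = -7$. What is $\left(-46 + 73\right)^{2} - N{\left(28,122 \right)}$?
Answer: $745$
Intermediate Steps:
$s{\left(a \right)} = -6 + a$
$N{\left(v,X \right)} = -16$ ($N{\left(v,X \right)} = \left(-6 - 3\right) - 7 = -9 - 7 = -16$)
$\left(-46 + 73\right)^{2} - N{\left(28,122 \right)} = \left(-46 + 73\right)^{2} - -16 = 27^{2} + 16 = 729 + 16 = 745$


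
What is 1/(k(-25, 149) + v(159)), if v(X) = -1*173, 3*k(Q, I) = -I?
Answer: -3/668 ≈ -0.0044910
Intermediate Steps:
k(Q, I) = -I/3 (k(Q, I) = (-I)/3 = -I/3)
v(X) = -173
1/(k(-25, 149) + v(159)) = 1/(-1/3*149 - 173) = 1/(-149/3 - 173) = 1/(-668/3) = -3/668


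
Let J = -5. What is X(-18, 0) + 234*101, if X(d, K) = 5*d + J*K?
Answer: 23544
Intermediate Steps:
X(d, K) = -5*K + 5*d (X(d, K) = 5*d - 5*K = -5*K + 5*d)
X(-18, 0) + 234*101 = (-5*0 + 5*(-18)) + 234*101 = (0 - 90) + 23634 = -90 + 23634 = 23544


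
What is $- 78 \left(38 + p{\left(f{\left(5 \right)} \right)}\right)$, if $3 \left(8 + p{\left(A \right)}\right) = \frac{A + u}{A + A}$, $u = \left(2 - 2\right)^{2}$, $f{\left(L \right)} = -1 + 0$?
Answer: $-2353$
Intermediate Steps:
$f{\left(L \right)} = -1$
$u = 0$ ($u = 0^{2} = 0$)
$p{\left(A \right)} = - \frac{47}{6}$ ($p{\left(A \right)} = -8 + \frac{\left(A + 0\right) \frac{1}{A + A}}{3} = -8 + \frac{A \frac{1}{2 A}}{3} = -8 + \frac{1}{3} \cdot \frac{1}{2} = -8 + \frac{1}{6} = - \frac{47}{6}$)
$- 78 \left(38 + p{\left(f{\left(5 \right)} \right)}\right) = - 78 \left(38 - \frac{47}{6}\right) = \left(-78\right) \frac{181}{6} = -2353$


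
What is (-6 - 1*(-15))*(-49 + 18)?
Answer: -279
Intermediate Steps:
(-6 - 1*(-15))*(-49 + 18) = (-6 + 15)*(-31) = 9*(-31) = -279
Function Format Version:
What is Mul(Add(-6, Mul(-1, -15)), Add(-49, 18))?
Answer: -279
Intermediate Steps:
Mul(Add(-6, Mul(-1, -15)), Add(-49, 18)) = Mul(Add(-6, 15), -31) = Mul(9, -31) = -279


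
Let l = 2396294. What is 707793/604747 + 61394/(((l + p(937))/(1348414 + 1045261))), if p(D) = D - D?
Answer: 44436836036141396/724575803809 ≈ 61328.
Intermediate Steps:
p(D) = 0
707793/604747 + 61394/(((l + p(937))/(1348414 + 1045261))) = 707793/604747 + 61394/(((2396294 + 0)/(1348414 + 1045261))) = 707793*(1/604747) + 61394/((2396294/2393675)) = 707793/604747 + 61394/((2396294*(1/2393675))) = 707793/604747 + 61394/(2396294/2393675) = 707793/604747 + 61394*(2393675/2396294) = 707793/604747 + 73478641475/1198147 = 44436836036141396/724575803809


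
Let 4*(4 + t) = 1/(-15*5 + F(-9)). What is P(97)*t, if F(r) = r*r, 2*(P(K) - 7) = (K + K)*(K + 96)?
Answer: -222395/3 ≈ -74132.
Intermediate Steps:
P(K) = 7 + K*(96 + K) (P(K) = 7 + ((K + K)*(K + 96))/2 = 7 + ((2*K)*(96 + K))/2 = 7 + (2*K*(96 + K))/2 = 7 + K*(96 + K))
F(r) = r²
t = -95/24 (t = -4 + 1/(4*(-15*5 + (-9)²)) = -4 + 1/(4*(-75 + 81)) = -4 + (¼)/6 = -4 + (¼)*(⅙) = -4 + 1/24 = -95/24 ≈ -3.9583)
P(97)*t = (7 + 97² + 96*97)*(-95/24) = (7 + 9409 + 9312)*(-95/24) = 18728*(-95/24) = -222395/3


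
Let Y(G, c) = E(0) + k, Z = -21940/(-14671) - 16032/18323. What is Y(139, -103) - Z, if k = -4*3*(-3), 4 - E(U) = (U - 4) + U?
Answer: 11661135104/268816733 ≈ 43.380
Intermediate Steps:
E(U) = 8 - 2*U (E(U) = 4 - ((U - 4) + U) = 4 - ((-4 + U) + U) = 4 - (-4 + 2*U) = 4 + (4 - 2*U) = 8 - 2*U)
k = 36 (k = -12*(-3) = 36)
Z = 166801148/268816733 (Z = -21940*(-1/14671) - 16032*1/18323 = 21940/14671 - 16032/18323 = 166801148/268816733 ≈ 0.62050)
Y(G, c) = 44 (Y(G, c) = (8 - 2*0) + 36 = (8 + 0) + 36 = 8 + 36 = 44)
Y(139, -103) - Z = 44 - 1*166801148/268816733 = 44 - 166801148/268816733 = 11661135104/268816733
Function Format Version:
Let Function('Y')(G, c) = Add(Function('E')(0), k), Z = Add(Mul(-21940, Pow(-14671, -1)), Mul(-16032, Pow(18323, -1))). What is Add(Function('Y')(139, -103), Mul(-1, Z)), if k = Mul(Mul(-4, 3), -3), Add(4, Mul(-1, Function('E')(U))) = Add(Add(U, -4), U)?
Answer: Rational(11661135104, 268816733) ≈ 43.380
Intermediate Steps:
Function('E')(U) = Add(8, Mul(-2, U)) (Function('E')(U) = Add(4, Mul(-1, Add(Add(U, -4), U))) = Add(4, Mul(-1, Add(Add(-4, U), U))) = Add(4, Mul(-1, Add(-4, Mul(2, U)))) = Add(4, Add(4, Mul(-2, U))) = Add(8, Mul(-2, U)))
k = 36 (k = Mul(-12, -3) = 36)
Z = Rational(166801148, 268816733) (Z = Add(Mul(-21940, Rational(-1, 14671)), Mul(-16032, Rational(1, 18323))) = Add(Rational(21940, 14671), Rational(-16032, 18323)) = Rational(166801148, 268816733) ≈ 0.62050)
Function('Y')(G, c) = 44 (Function('Y')(G, c) = Add(Add(8, Mul(-2, 0)), 36) = Add(Add(8, 0), 36) = Add(8, 36) = 44)
Add(Function('Y')(139, -103), Mul(-1, Z)) = Add(44, Mul(-1, Rational(166801148, 268816733))) = Add(44, Rational(-166801148, 268816733)) = Rational(11661135104, 268816733)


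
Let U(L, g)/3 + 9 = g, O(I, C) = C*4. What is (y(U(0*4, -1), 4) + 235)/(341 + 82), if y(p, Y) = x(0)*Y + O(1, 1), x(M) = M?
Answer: 239/423 ≈ 0.56501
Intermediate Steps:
O(I, C) = 4*C
U(L, g) = -27 + 3*g
y(p, Y) = 4 (y(p, Y) = 0*Y + 4*1 = 0 + 4 = 4)
(y(U(0*4, -1), 4) + 235)/(341 + 82) = (4 + 235)/(341 + 82) = 239/423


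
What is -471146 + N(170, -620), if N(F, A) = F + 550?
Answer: -470426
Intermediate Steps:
N(F, A) = 550 + F
-471146 + N(170, -620) = -471146 + (550 + 170) = -471146 + 720 = -470426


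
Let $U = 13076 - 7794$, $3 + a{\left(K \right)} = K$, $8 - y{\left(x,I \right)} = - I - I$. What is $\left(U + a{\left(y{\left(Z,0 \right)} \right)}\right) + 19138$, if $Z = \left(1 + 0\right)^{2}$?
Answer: $24425$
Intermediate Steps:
$Z = 1$ ($Z = 1^{2} = 1$)
$y{\left(x,I \right)} = 8 + 2 I$ ($y{\left(x,I \right)} = 8 - \left(- I - I\right) = 8 - - 2 I = 8 + 2 I$)
$a{\left(K \right)} = -3 + K$
$U = 5282$
$\left(U + a{\left(y{\left(Z,0 \right)} \right)}\right) + 19138 = \left(5282 + \left(-3 + \left(8 + 2 \cdot 0\right)\right)\right) + 19138 = \left(5282 + \left(-3 + \left(8 + 0\right)\right)\right) + 19138 = \left(5282 + \left(-3 + 8\right)\right) + 19138 = \left(5282 + 5\right) + 19138 = 5287 + 19138 = 24425$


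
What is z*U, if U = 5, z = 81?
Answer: 405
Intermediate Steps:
z*U = 81*5 = 405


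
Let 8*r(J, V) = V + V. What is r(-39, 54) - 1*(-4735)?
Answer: 9497/2 ≈ 4748.5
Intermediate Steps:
r(J, V) = V/4 (r(J, V) = (V + V)/8 = (2*V)/8 = V/4)
r(-39, 54) - 1*(-4735) = (¼)*54 - 1*(-4735) = 27/2 + 4735 = 9497/2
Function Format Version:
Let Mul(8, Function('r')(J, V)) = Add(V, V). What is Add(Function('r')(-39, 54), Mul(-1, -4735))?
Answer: Rational(9497, 2) ≈ 4748.5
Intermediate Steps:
Function('r')(J, V) = Mul(Rational(1, 4), V) (Function('r')(J, V) = Mul(Rational(1, 8), Add(V, V)) = Mul(Rational(1, 8), Mul(2, V)) = Mul(Rational(1, 4), V))
Add(Function('r')(-39, 54), Mul(-1, -4735)) = Add(Mul(Rational(1, 4), 54), Mul(-1, -4735)) = Add(Rational(27, 2), 4735) = Rational(9497, 2)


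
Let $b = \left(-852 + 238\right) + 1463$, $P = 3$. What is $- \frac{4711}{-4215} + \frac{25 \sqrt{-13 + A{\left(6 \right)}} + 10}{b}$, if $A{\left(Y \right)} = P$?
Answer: $\frac{1347263}{1192845} + \frac{25 i \sqrt{10}}{849} \approx 1.1295 + 0.093118 i$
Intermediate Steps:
$b = 849$ ($b = -614 + 1463 = 849$)
$A{\left(Y \right)} = 3$
$- \frac{4711}{-4215} + \frac{25 \sqrt{-13 + A{\left(6 \right)}} + 10}{b} = - \frac{4711}{-4215} + \frac{25 \sqrt{-13 + 3} + 10}{849} = \left(-4711\right) \left(- \frac{1}{4215}\right) + \left(25 \sqrt{-10} + 10\right) \frac{1}{849} = \frac{4711}{4215} + \left(25 i \sqrt{10} + 10\right) \frac{1}{849} = \frac{4711}{4215} + \left(10 + 25 i \sqrt{10}\right) \frac{1}{849} = \frac{4711}{4215} + \left(\frac{10}{849} + \frac{25 i \sqrt{10}}{849}\right) = \frac{1347263}{1192845} + \frac{25 i \sqrt{10}}{849}$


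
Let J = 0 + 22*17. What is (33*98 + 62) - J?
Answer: 2922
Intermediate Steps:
J = 374 (J = 0 + 374 = 374)
(33*98 + 62) - J = (33*98 + 62) - 1*374 = (3234 + 62) - 374 = 3296 - 374 = 2922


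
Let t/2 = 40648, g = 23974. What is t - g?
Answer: 57322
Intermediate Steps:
t = 81296 (t = 2*40648 = 81296)
t - g = 81296 - 1*23974 = 81296 - 23974 = 57322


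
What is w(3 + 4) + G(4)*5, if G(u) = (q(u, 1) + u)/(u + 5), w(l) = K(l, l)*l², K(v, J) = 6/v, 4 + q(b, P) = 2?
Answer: 388/9 ≈ 43.111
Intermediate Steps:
q(b, P) = -2 (q(b, P) = -4 + 2 = -2)
w(l) = 6*l (w(l) = (6/l)*l² = 6*l)
G(u) = (-2 + u)/(5 + u) (G(u) = (-2 + u)/(u + 5) = (-2 + u)/(5 + u))
w(3 + 4) + G(4)*5 = 6*(3 + 4) + ((-2 + 4)/(5 + 4))*5 = 6*7 + (2/9)*5 = 42 + ((⅑)*2)*5 = 42 + (2/9)*5 = 42 + 10/9 = 388/9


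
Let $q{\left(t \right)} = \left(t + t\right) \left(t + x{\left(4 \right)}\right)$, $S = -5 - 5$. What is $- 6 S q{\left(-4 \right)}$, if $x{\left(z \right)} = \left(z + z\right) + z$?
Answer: $-3840$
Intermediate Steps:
$x{\left(z \right)} = 3 z$ ($x{\left(z \right)} = 2 z + z = 3 z$)
$S = -10$
$q{\left(t \right)} = 2 t \left(12 + t\right)$ ($q{\left(t \right)} = \left(t + t\right) \left(t + 3 \cdot 4\right) = 2 t \left(t + 12\right) = 2 t \left(12 + t\right)$)
$- 6 S q{\left(-4 \right)} = \left(-6\right) \left(-10\right) 2 \left(-4\right) \left(12 - 4\right) = 60 \cdot 2 \left(-4\right) 8 = 60 \left(-64\right) = -3840$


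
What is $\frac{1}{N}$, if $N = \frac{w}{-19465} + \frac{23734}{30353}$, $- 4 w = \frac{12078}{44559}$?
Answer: $\frac{5850310977790}{4574569200483} \approx 1.2789$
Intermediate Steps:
$w = - \frac{671}{9902}$ ($w = - \frac{12078 \cdot \frac{1}{44559}}{4} = \left(- \frac{1}{4}\right) \frac{1342}{4951} = - \frac{671}{9902} \approx -0.067764$)
$N = \frac{4574569200483}{5850310977790}$ ($N = - \frac{671}{9902 \left(-19465\right)} + \frac{23734}{30353} = \left(- \frac{671}{9902}\right) \left(- \frac{1}{19465}\right) + 23734 \cdot \frac{1}{30353} = \frac{671}{192742430} + \frac{23734}{30353} = \frac{4574569200483}{5850310977790} \approx 0.78194$)
$\frac{1}{N} = \frac{1}{\frac{4574569200483}{5850310977790}} = \frac{5850310977790}{4574569200483}$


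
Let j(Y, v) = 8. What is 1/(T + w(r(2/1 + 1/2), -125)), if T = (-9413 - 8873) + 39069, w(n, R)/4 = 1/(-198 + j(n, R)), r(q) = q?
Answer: 95/1974383 ≈ 4.8116e-5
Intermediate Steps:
w(n, R) = -2/95 (w(n, R) = 4/(-198 + 8) = 4/(-190) = 4*(-1/190) = -2/95)
T = 20783 (T = -18286 + 39069 = 20783)
1/(T + w(r(2/1 + 1/2), -125)) = 1/(20783 - 2/95) = 1/(1974383/95) = 95/1974383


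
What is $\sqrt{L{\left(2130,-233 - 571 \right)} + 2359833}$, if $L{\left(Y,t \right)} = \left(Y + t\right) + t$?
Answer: $\sqrt{2360355} \approx 1536.3$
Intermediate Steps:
$L{\left(Y,t \right)} = Y + 2 t$
$\sqrt{L{\left(2130,-233 - 571 \right)} + 2359833} = \sqrt{\left(2130 + 2 \left(-233 - 571\right)\right) + 2359833} = \sqrt{\left(2130 + 2 \left(-804\right)\right) + 2359833} = \sqrt{\left(2130 - 1608\right) + 2359833} = \sqrt{522 + 2359833} = \sqrt{2360355}$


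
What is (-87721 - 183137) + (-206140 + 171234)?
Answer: -305764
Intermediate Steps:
(-87721 - 183137) + (-206140 + 171234) = -270858 - 34906 = -305764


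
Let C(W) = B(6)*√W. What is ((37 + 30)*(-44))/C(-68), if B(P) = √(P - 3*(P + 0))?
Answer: 737*√51/51 ≈ 103.20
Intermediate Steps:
B(P) = √2*√(-P) (B(P) = √(P - 3*P) = √(-2*P) = √2*√(-P))
C(W) = 2*I*√3*√W (C(W) = (√2*√(-1*6))*√W = (√2*√(-6))*√W = (√2*(I*√6))*√W = (2*I*√3)*√W = 2*I*√3*√W)
((37 + 30)*(-44))/C(-68) = ((37 + 30)*(-44))/((2*I*√3*√(-68))) = (67*(-44))/((2*I*√3*(2*I*√17))) = -2948*(-√51/204) = -(-737)*√51/51 = 737*√51/51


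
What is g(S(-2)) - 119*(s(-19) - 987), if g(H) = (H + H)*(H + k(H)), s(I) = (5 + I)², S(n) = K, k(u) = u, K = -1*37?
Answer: 99605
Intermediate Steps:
K = -37
S(n) = -37
g(H) = 4*H² (g(H) = (H + H)*(H + H) = (2*H)*(2*H) = 4*H²)
g(S(-2)) - 119*(s(-19) - 987) = 4*(-37)² - 119*((5 - 19)² - 987) = 4*1369 - 119*((-14)² - 987) = 5476 - 119*(196 - 987) = 5476 - 119*(-791) = 5476 + 94129 = 99605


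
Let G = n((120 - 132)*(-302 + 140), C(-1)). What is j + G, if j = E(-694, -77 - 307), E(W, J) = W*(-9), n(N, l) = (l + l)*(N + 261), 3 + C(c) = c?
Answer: -11394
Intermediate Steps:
C(c) = -3 + c
n(N, l) = 2*l*(261 + N) (n(N, l) = (2*l)*(261 + N) = 2*l*(261 + N))
G = -17640 (G = 2*(-3 - 1)*(261 + (120 - 132)*(-302 + 140)) = 2*(-4)*(261 - 12*(-162)) = 2*(-4)*(261 + 1944) = 2*(-4)*2205 = -17640)
E(W, J) = -9*W
j = 6246 (j = -9*(-694) = 6246)
j + G = 6246 - 17640 = -11394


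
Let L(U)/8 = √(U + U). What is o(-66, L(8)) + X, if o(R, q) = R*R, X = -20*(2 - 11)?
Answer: 4536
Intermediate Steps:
X = 180 (X = -20*(-9) = 180)
L(U) = 8*√2*√U (L(U) = 8*√(U + U) = 8*√(2*U) = 8*(√2*√U) = 8*√2*√U)
o(R, q) = R²
o(-66, L(8)) + X = (-66)² + 180 = 4356 + 180 = 4536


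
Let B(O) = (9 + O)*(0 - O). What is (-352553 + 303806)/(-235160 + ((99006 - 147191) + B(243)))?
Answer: 48747/344581 ≈ 0.14147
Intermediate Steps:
B(O) = -O*(9 + O) (B(O) = (9 + O)*(-O) = -O*(9 + O))
(-352553 + 303806)/(-235160 + ((99006 - 147191) + B(243))) = (-352553 + 303806)/(-235160 + ((99006 - 147191) - 1*243*(9 + 243))) = -48747/(-235160 + (-48185 - 1*243*252)) = -48747/(-235160 + (-48185 - 61236)) = -48747/(-235160 - 109421) = -48747/(-344581) = -48747*(-1/344581) = 48747/344581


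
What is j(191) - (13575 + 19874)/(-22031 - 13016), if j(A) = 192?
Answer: 6762473/35047 ≈ 192.95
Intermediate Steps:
j(191) - (13575 + 19874)/(-22031 - 13016) = 192 - (13575 + 19874)/(-22031 - 13016) = 192 - 33449/(-35047) = 192 - 33449*(-1)/35047 = 192 - 1*(-33449/35047) = 192 + 33449/35047 = 6762473/35047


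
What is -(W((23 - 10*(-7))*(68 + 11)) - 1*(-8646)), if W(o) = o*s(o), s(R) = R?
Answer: -53987055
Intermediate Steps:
W(o) = o² (W(o) = o*o = o²)
-(W((23 - 10*(-7))*(68 + 11)) - 1*(-8646)) = -(((23 - 10*(-7))*(68 + 11))² - 1*(-8646)) = -(((23 + 70)*79)² + 8646) = -((93*79)² + 8646) = -(7347² + 8646) = -(53978409 + 8646) = -1*53987055 = -53987055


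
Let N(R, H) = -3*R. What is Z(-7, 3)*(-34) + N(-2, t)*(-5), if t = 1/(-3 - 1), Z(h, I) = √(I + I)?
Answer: -30 - 34*√6 ≈ -113.28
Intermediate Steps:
Z(h, I) = √2*√I (Z(h, I) = √(2*I) = √2*√I)
t = -¼ (t = 1/(-4) = -¼ ≈ -0.25000)
Z(-7, 3)*(-34) + N(-2, t)*(-5) = (√2*√3)*(-34) - 3*(-2)*(-5) = √6*(-34) + 6*(-5) = -34*√6 - 30 = -30 - 34*√6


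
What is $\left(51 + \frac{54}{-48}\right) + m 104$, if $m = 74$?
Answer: $\frac{61967}{8} \approx 7745.9$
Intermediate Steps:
$\left(51 + \frac{54}{-48}\right) + m 104 = \left(51 + \frac{54}{-48}\right) + 74 \cdot 104 = \left(51 + 54 \left(- \frac{1}{48}\right)\right) + 7696 = \left(51 - \frac{9}{8}\right) + 7696 = \frac{399}{8} + 7696 = \frac{61967}{8}$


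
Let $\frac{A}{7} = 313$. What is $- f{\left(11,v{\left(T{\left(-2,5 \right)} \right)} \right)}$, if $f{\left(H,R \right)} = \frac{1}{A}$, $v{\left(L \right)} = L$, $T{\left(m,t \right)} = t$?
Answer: $- \frac{1}{2191} \approx -0.00045641$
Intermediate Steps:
$A = 2191$ ($A = 7 \cdot 313 = 2191$)
$f{\left(H,R \right)} = \frac{1}{2191}$
$- f{\left(11,v{\left(T{\left(-2,5 \right)} \right)} \right)} = \left(-1\right) \frac{1}{2191} = - \frac{1}{2191}$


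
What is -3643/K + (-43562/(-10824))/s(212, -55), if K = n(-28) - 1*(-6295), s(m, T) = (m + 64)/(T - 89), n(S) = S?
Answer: -7577842/2826417 ≈ -2.6811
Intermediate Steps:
s(m, T) = (64 + m)/(-89 + T)
K = 6267 (K = -28 - 1*(-6295) = -28 + 6295 = 6267)
-3643/K + (-43562/(-10824))/s(212, -55) = -3643/6267 + (-43562/(-10824))/(((64 + 212)/(-89 - 55))) = -3643*1/6267 + (-43562*(-1/10824))/((276/(-144))) = -3643/6267 + 21781/(5412*((-1/144*276))) = -3643/6267 + 21781/(5412*(-23/12)) = -3643/6267 + (21781/5412)*(-12/23) = -3643/6267 - 947/451 = -7577842/2826417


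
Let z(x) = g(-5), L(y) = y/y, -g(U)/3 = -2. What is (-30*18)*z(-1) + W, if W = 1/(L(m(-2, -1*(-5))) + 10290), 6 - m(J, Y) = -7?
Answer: -33342839/10291 ≈ -3240.0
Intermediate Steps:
m(J, Y) = 13 (m(J, Y) = 6 - 1*(-7) = 6 + 7 = 13)
g(U) = 6 (g(U) = -3*(-2) = 6)
L(y) = 1
z(x) = 6
W = 1/10291 (W = 1/(1 + 10290) = 1/10291 ≈ 9.7172e-5)
(-30*18)*z(-1) + W = -30*18*6 + 1/10291 = -540*6 + 1/10291 = -3240 + 1/10291 = -33342839/10291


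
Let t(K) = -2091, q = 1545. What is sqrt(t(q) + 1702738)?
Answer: 13*sqrt(10063) ≈ 1304.1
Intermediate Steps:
sqrt(t(q) + 1702738) = sqrt(-2091 + 1702738) = sqrt(1700647) = 13*sqrt(10063)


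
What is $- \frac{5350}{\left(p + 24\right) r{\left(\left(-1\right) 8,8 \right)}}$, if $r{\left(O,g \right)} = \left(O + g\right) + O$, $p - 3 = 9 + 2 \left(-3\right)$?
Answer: $\frac{535}{24} \approx 22.292$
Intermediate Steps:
$p = 6$ ($p = 3 + \left(9 + 2 \left(-3\right)\right) = 3 + \left(9 - 6\right) = 3 + 3 = 6$)
$r{\left(O,g \right)} = g + 2 O$
$- \frac{5350}{\left(p + 24\right) r{\left(\left(-1\right) 8,8 \right)}} = - \frac{5350}{\left(6 + 24\right) \left(8 + 2 \left(\left(-1\right) 8\right)\right)} = - \frac{5350}{30 \left(8 + 2 \left(-8\right)\right)} = - \frac{5350}{30 \left(8 - 16\right)} = - \frac{5350}{30 \left(-8\right)} = - \frac{5350}{-240} = \left(-5350\right) \left(- \frac{1}{240}\right) = \frac{535}{24}$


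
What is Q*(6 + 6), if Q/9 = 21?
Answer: 2268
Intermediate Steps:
Q = 189 (Q = 9*21 = 189)
Q*(6 + 6) = 189*(6 + 6) = 189*12 = 2268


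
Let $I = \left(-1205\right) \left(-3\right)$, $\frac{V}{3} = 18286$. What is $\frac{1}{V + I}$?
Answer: $\frac{1}{58473} \approx 1.7102 \cdot 10^{-5}$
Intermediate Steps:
$V = 54858$ ($V = 3 \cdot 18286 = 54858$)
$I = 3615$
$\frac{1}{V + I} = \frac{1}{54858 + 3615} = \frac{1}{58473}$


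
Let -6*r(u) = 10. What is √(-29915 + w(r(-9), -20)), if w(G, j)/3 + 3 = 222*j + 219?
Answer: I*√42587 ≈ 206.37*I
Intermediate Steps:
r(u) = -5/3 (r(u) = -⅙*10 = -5/3)
w(G, j) = 648 + 666*j (w(G, j) = -9 + 3*(222*j + 219) = -9 + 3*(219 + 222*j) = -9 + (657 + 666*j) = 648 + 666*j)
√(-29915 + w(r(-9), -20)) = √(-29915 + (648 + 666*(-20))) = √(-29915 + (648 - 13320)) = √(-29915 - 12672) = √(-42587) = I*√42587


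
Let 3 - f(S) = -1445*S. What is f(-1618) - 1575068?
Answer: -3913075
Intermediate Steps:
f(S) = 3 + 1445*S (f(S) = 3 - (-1445)*S = 3 + 1445*S)
f(-1618) - 1575068 = (3 + 1445*(-1618)) - 1575068 = (3 - 2338010) - 1575068 = -2338007 - 1575068 = -3913075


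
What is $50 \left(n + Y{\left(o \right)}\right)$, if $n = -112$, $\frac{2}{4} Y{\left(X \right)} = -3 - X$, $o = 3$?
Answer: $-6200$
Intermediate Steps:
$Y{\left(X \right)} = -6 - 2 X$ ($Y{\left(X \right)} = 2 \left(-3 - X\right) = -6 - 2 X$)
$50 \left(n + Y{\left(o \right)}\right) = 50 \left(-112 - 12\right) = 50 \left(-124\right) = -6200$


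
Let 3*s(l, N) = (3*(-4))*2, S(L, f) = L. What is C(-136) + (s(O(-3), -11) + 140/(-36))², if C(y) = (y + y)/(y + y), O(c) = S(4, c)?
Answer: 11530/81 ≈ 142.35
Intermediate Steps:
O(c) = 4
s(l, N) = -8 (s(l, N) = ((3*(-4))*2)/3 = (-12*2)/3 = (⅓)*(-24) = -8)
C(y) = 1 (C(y) = (2*y)/((2*y)) = (2*y)*(1/(2*y)) = 1)
C(-136) + (s(O(-3), -11) + 140/(-36))² = 1 + (-8 + 140/(-36))² = 1 + (-8 + 140*(-1/36))² = 1 + (-8 - 35/9)² = 1 + (-107/9)² = 1 + 11449/81 = 11530/81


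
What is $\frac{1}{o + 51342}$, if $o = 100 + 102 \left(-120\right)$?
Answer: $\frac{1}{39202} \approx 2.5509 \cdot 10^{-5}$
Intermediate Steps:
$o = -12140$ ($o = 100 - 12240 = -12140$)
$\frac{1}{o + 51342} = \frac{1}{-12140 + 51342} = \frac{1}{39202}$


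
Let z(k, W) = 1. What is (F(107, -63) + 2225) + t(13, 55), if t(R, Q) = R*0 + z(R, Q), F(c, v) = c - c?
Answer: 2226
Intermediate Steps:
F(c, v) = 0
t(R, Q) = 1 (t(R, Q) = R*0 + 1 = 0 + 1 = 1)
(F(107, -63) + 2225) + t(13, 55) = (0 + 2225) + 1 = 2225 + 1 = 2226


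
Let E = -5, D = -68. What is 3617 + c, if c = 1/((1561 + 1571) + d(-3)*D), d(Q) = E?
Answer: 12558225/3472 ≈ 3617.0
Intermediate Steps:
d(Q) = -5
c = 1/3472 (c = 1/((1561 + 1571) - 5*(-68)) = 1/(3132 + 340) = 1/3472 ≈ 0.00028802)
3617 + c = 3617 + 1/3472 = 12558225/3472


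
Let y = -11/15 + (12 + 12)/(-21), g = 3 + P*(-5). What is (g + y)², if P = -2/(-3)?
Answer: 53824/11025 ≈ 4.8820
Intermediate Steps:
P = ⅔ (P = -2*(-⅓) = ⅔ ≈ 0.66667)
g = -⅓ (g = 3 + (⅔)*(-5) = 3 - 10/3 = -⅓ ≈ -0.33333)
y = -197/105 (y = -11*1/15 + 24*(-1/21) = -11/15 - 8/7 = -197/105 ≈ -1.8762)
(g + y)² = (-⅓ - 197/105)² = (-232/105)² = 53824/11025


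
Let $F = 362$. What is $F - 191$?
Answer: $171$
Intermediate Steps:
$F - 191 = 362 - 191 = 171$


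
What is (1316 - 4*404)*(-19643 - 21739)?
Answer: 12414600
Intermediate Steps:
(1316 - 4*404)*(-19643 - 21739) = (1316 - 1616)*(-41382) = -300*(-41382) = 12414600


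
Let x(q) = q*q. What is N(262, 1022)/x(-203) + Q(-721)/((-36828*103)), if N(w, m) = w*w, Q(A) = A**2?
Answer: 2320039409/1517645052 ≈ 1.5287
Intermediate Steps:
x(q) = q**2
N(w, m) = w**2
N(262, 1022)/x(-203) + Q(-721)/((-36828*103)) = 262**2/((-203)**2) + (-721)**2/((-36828*103)) = 68644/41209 + 519841/(-3793284) = 68644*(1/41209) + 519841*(-1/3793284) = 68644/41209 - 5047/36828 = 2320039409/1517645052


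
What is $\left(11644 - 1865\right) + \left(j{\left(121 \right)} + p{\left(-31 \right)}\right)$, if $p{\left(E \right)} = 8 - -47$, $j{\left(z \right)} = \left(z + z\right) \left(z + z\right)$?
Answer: $68398$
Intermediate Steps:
$j{\left(z \right)} = 4 z^{2}$ ($j{\left(z \right)} = 2 z 2 z = 4 z^{2}$)
$p{\left(E \right)} = 55$ ($p{\left(E \right)} = 8 + 47 = 55$)
$\left(11644 - 1865\right) + \left(j{\left(121 \right)} + p{\left(-31 \right)}\right) = \left(11644 - 1865\right) + \left(4 \cdot 121^{2} + 55\right) = 9779 + \left(4 \cdot 14641 + 55\right) = 9779 + \left(58564 + 55\right) = 9779 + 58619 = 68398$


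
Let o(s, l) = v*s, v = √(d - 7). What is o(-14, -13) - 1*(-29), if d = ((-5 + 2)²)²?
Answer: 29 - 14*√74 ≈ -91.433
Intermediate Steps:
d = 81 (d = ((-3)²)² = 9² = 81)
v = √74 (v = √(81 - 7) = √74 ≈ 8.6023)
o(s, l) = s*√74 (o(s, l) = √74*s = s*√74)
o(-14, -13) - 1*(-29) = -14*√74 - 1*(-29) = -14*√74 + 29 = 29 - 14*√74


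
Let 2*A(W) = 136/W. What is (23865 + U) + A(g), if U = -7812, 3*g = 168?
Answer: 224759/14 ≈ 16054.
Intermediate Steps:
g = 56 (g = (⅓)*168 = 56)
A(W) = 68/W (A(W) = (136/W)/2 = 68/W)
(23865 + U) + A(g) = (23865 - 7812) + 68/56 = 16053 + 68*(1/56) = 16053 + 17/14 = 224759/14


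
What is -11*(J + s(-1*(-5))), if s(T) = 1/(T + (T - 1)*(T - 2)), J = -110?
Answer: 20559/17 ≈ 1209.4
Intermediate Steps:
s(T) = 1/(T + (-1 + T)*(-2 + T))
-11*(J + s(-1*(-5))) = -11*(-110 + 1/(2 + (-1*(-5))² - (-2)*(-5))) = -11*(-110 + 1/(2 + 5² - 2*5)) = -11*(-110 + 1/(2 + 25 - 10)) = -11*(-110 + 1/17) = -11*(-1869/17) = 20559/17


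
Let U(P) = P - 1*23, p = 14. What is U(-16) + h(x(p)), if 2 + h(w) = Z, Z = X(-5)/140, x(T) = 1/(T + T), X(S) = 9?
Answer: -5731/140 ≈ -40.936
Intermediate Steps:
U(P) = -23 + P (U(P) = P - 23 = -23 + P)
x(T) = 1/(2*T)
Z = 9/140 ≈ 0.064286
h(w) = -271/140 (h(w) = -2 + 9/140 = -271/140)
U(-16) + h(x(p)) = (-23 - 16) - 271/140 = -39 - 271/140 = -5731/140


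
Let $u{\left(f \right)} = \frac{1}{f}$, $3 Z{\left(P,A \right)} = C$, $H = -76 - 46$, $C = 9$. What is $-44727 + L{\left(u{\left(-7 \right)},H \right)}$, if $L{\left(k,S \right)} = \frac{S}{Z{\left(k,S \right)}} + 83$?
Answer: $- \frac{134054}{3} \approx -44685.0$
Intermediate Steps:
$H = -122$ ($H = -76 - 46 = -122$)
$Z{\left(P,A \right)} = 3$ ($Z{\left(P,A \right)} = \frac{1}{3} \cdot 9 = 3$)
$L{\left(k,S \right)} = 83 + \frac{S}{3}$ ($L{\left(k,S \right)} = \frac{S}{3} + 83 = 83 + \frac{S}{3}$)
$-44727 + L{\left(u{\left(-7 \right)},H \right)} = -44727 + \left(83 + \frac{1}{3} \left(-122\right)\right) = -44727 + \left(83 - \frac{122}{3}\right) = -44727 + \frac{127}{3} = - \frac{134054}{3}$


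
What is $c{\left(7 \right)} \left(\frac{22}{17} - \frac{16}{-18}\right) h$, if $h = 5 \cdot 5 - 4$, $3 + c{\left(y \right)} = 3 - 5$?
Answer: $- \frac{11690}{51} \approx -229.22$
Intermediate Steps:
$c{\left(y \right)} = -5$ ($c{\left(y \right)} = -3 + \left(3 - 5\right) = -3 - 2 = -5$)
$h = 21$ ($h = 25 - 4 = 21$)
$c{\left(7 \right)} \left(\frac{22}{17} - \frac{16}{-18}\right) h = - 5 \left(\frac{22}{17} - \frac{16}{-18}\right) 21 = - 5 \left(22 \cdot \frac{1}{17} - - \frac{8}{9}\right) 21 = - 5 \left(\frac{22}{17} + \frac{8}{9}\right) 21 = \left(-5\right) \frac{334}{153} \cdot 21 = \left(- \frac{1670}{153}\right) 21 = - \frac{11690}{51}$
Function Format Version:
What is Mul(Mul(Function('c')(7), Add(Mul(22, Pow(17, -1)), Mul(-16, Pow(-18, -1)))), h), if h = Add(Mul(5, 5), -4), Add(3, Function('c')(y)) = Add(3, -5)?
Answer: Rational(-11690, 51) ≈ -229.22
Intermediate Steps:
Function('c')(y) = -5 (Function('c')(y) = Add(-3, Add(3, -5)) = Add(-3, -2) = -5)
h = 21 (h = Add(25, -4) = 21)
Mul(Mul(Function('c')(7), Add(Mul(22, Pow(17, -1)), Mul(-16, Pow(-18, -1)))), h) = Mul(Mul(-5, Add(Mul(22, Pow(17, -1)), Mul(-16, Pow(-18, -1)))), 21) = Mul(Mul(-5, Add(Mul(22, Rational(1, 17)), Mul(-16, Rational(-1, 18)))), 21) = Mul(Mul(-5, Add(Rational(22, 17), Rational(8, 9))), 21) = Mul(Mul(-5, Rational(334, 153)), 21) = Mul(Rational(-1670, 153), 21) = Rational(-11690, 51)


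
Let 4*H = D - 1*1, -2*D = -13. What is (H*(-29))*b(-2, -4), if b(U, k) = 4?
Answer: -319/2 ≈ -159.50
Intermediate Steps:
D = 13/2 (D = -1/2*(-13) = 13/2 ≈ 6.5000)
H = 11/8 (H = (13/2 - 1*1)/4 = (13/2 - 1)/4 = (1/4)*(11/2) = 11/8 ≈ 1.3750)
(H*(-29))*b(-2, -4) = ((11/8)*(-29))*4 = -319/8*4 = -319/2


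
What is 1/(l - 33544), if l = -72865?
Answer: -1/106409 ≈ -9.3977e-6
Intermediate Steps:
1/(l - 33544) = 1/(-72865 - 33544) = 1/(-106409) = -1/106409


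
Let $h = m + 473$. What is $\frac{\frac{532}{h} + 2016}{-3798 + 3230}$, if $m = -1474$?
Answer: $- \frac{72053}{20306} \approx -3.5484$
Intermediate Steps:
$h = -1001$ ($h = -1474 + 473 = -1001$)
$\frac{\frac{532}{h} + 2016}{-3798 + 3230} = \frac{\frac{532}{-1001} + 2016}{-3798 + 3230} = \frac{532 \left(- \frac{1}{1001}\right) + 2016}{-568} = \left(- \frac{76}{143} + 2016\right) \left(- \frac{1}{568}\right) = \frac{288212}{143} \left(- \frac{1}{568}\right) = - \frac{72053}{20306}$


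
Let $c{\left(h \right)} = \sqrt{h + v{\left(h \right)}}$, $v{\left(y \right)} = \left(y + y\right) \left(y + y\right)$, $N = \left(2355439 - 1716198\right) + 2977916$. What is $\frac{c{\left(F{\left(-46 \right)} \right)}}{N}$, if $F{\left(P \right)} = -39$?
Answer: $\frac{\sqrt{6045}}{3617157} \approx 2.1495 \cdot 10^{-5}$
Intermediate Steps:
$N = 3617157$ ($N = 639241 + 2977916 = 3617157$)
$v{\left(y \right)} = 4 y^{2}$ ($v{\left(y \right)} = 2 y 2 y = 4 y^{2}$)
$c{\left(h \right)} = \sqrt{h + 4 h^{2}}$
$\frac{c{\left(F{\left(-46 \right)} \right)}}{N} = \frac{\sqrt{- 39 \left(1 + 4 \left(-39\right)\right)}}{3617157} = \sqrt{- 39 \left(1 - 156\right)} \frac{1}{3617157} = \sqrt{\left(-39\right) \left(-155\right)} \frac{1}{3617157} = \sqrt{6045} \cdot \frac{1}{3617157} = \frac{\sqrt{6045}}{3617157}$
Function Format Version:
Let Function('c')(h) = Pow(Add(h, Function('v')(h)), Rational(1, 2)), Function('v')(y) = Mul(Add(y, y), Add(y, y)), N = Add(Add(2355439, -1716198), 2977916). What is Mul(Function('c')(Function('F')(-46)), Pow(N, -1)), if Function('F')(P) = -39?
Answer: Mul(Rational(1, 3617157), Pow(6045, Rational(1, 2))) ≈ 2.1495e-5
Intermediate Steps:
N = 3617157 (N = Add(639241, 2977916) = 3617157)
Function('v')(y) = Mul(4, Pow(y, 2)) (Function('v')(y) = Mul(Mul(2, y), Mul(2, y)) = Mul(4, Pow(y, 2)))
Function('c')(h) = Pow(Add(h, Mul(4, Pow(h, 2))), Rational(1, 2))
Mul(Function('c')(Function('F')(-46)), Pow(N, -1)) = Mul(Pow(Mul(-39, Add(1, Mul(4, -39))), Rational(1, 2)), Pow(3617157, -1)) = Mul(Pow(Mul(-39, Add(1, -156)), Rational(1, 2)), Rational(1, 3617157)) = Mul(Pow(Mul(-39, -155), Rational(1, 2)), Rational(1, 3617157)) = Mul(Pow(6045, Rational(1, 2)), Rational(1, 3617157)) = Mul(Rational(1, 3617157), Pow(6045, Rational(1, 2)))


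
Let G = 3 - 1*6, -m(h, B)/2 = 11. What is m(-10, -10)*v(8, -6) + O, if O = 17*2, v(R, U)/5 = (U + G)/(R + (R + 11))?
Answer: 212/3 ≈ 70.667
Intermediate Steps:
m(h, B) = -22 (m(h, B) = -2*11 = -22)
G = -3 (G = 3 - 6 = -3)
v(R, U) = 5*(-3 + U)/(11 + 2*R) (v(R, U) = 5*((U - 3)/(R + (R + 11))) = 5*((-3 + U)/(R + (11 + R))) = 5*((-3 + U)/(11 + 2*R)) = 5*(-3 + U)/(11 + 2*R))
O = 34
m(-10, -10)*v(8, -6) + O = -110*(-3 - 6)/(11 + 2*8) + 34 = -110*(-9)/(11 + 16) + 34 = -110*(-9)/27 + 34 = -22*(-5/3) + 34 = 110/3 + 34 = 212/3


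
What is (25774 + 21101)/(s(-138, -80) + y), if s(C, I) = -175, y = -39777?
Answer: -46875/39952 ≈ -1.1733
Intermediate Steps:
(25774 + 21101)/(s(-138, -80) + y) = (25774 + 21101)/(-175 - 39777) = 46875/(-39952) = 46875*(-1/39952) = -46875/39952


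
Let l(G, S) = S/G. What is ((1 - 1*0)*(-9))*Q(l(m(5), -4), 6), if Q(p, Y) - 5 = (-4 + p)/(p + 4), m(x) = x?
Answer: -63/2 ≈ -31.500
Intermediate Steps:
Q(p, Y) = 5 + (-4 + p)/(4 + p) (Q(p, Y) = 5 + (-4 + p)/(p + 4) = 5 + (-4 + p)/(4 + p))
((1 - 1*0)*(-9))*Q(l(m(5), -4), 6) = ((1 - 1*0)*(-9))*(2*(8 + 3*(-4/5))/(4 - 4/5)) = ((1 + 0)*(-9))*(2*(8 + 3*(-4*1/5))/(4 - 4*1/5)) = (1*(-9))*(2*(8 + 3*(-4/5))/(4 - 4/5)) = -18*(8 - 12/5)/16/5 = -18*5*28/(16*5) = -9*7/2 = -63/2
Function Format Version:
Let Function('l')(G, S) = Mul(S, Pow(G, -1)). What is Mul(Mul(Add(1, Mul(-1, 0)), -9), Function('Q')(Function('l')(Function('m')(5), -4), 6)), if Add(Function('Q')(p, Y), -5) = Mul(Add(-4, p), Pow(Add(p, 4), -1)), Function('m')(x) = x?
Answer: Rational(-63, 2) ≈ -31.500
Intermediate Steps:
Function('Q')(p, Y) = Add(5, Mul(Pow(Add(4, p), -1), Add(-4, p))) (Function('Q')(p, Y) = Add(5, Mul(Add(-4, p), Pow(Add(p, 4), -1))) = Add(5, Mul(Add(-4, p), Pow(Add(4, p), -1))) = Add(5, Mul(Pow(Add(4, p), -1), Add(-4, p))))
Mul(Mul(Add(1, Mul(-1, 0)), -9), Function('Q')(Function('l')(Function('m')(5), -4), 6)) = Mul(Mul(Add(1, Mul(-1, 0)), -9), Mul(2, Pow(Add(4, Mul(-4, Pow(5, -1))), -1), Add(8, Mul(3, Mul(-4, Pow(5, -1)))))) = Mul(Mul(Add(1, 0), -9), Mul(2, Pow(Add(4, Mul(-4, Rational(1, 5))), -1), Add(8, Mul(3, Mul(-4, Rational(1, 5)))))) = Mul(Mul(1, -9), Mul(2, Pow(Add(4, Rational(-4, 5)), -1), Add(8, Mul(3, Rational(-4, 5))))) = Mul(-9, Mul(2, Pow(Rational(16, 5), -1), Add(8, Rational(-12, 5)))) = Mul(-9, Mul(2, Rational(5, 16), Rational(28, 5))) = Mul(-9, Rational(7, 2)) = Rational(-63, 2)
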